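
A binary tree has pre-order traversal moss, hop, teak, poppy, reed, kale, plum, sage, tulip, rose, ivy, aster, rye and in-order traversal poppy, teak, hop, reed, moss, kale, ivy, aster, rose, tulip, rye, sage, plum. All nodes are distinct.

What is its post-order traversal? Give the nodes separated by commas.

The first element of pre-order is the root; it splits in-order into left and right subtrees.
Root moss: left subtree has 4 nodes {poppy, teak, hop, reed}, right has 8 {kale, ivy, aster, rose, tulip, rye, sage, plum}.
  Root hop: left subtree has 2 nodes {poppy, teak}, right has 1 {reed}.
    Root teak: left subtree has 1 node {poppy}, right has 0 { }.
  Root kale: left subtree has 0 nodes { }, right has 7 {ivy, aster, rose, tulip, rye, sage, plum}.
    Root plum: left subtree has 6 nodes {ivy, aster, rose, tulip, rye, sage}, right has 0 { }.
      Root sage: left subtree has 5 nodes {ivy, aster, rose, tulip, rye}, right has 0 { }.
        Root tulip: left subtree has 3 nodes {ivy, aster, rose}, right has 1 {rye}.
          Root rose: left subtree has 2 nodes {ivy, aster}, right has 0 { }.
            Root ivy: left subtree has 0 nodes { }, right has 1 {aster}.

poppy, teak, reed, hop, aster, ivy, rose, rye, tulip, sage, plum, kale, moss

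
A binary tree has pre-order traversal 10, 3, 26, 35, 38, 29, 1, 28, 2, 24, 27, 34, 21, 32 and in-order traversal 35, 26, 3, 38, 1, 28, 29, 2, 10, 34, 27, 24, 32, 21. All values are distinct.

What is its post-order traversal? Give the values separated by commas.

The first element of pre-order is the root; it splits in-order into left and right subtrees.
Root 10: left subtree has 8 nodes {35, 26, 3, 38, 1, 28, 29, 2}, right has 5 {34, 27, 24, 32, 21}.
  Root 3: left subtree has 2 nodes {35, 26}, right has 5 {38, 1, 28, 29, 2}.
    Root 26: left subtree has 1 node {35}, right has 0 { }.
    Root 38: left subtree has 0 nodes { }, right has 4 {1, 28, 29, 2}.
      Root 29: left subtree has 2 nodes {1, 28}, right has 1 {2}.
        Root 1: left subtree has 0 nodes { }, right has 1 {28}.
  Root 24: left subtree has 2 nodes {34, 27}, right has 2 {32, 21}.
    Root 27: left subtree has 1 node {34}, right has 0 { }.
    Root 21: left subtree has 1 node {32}, right has 0 { }.

35, 26, 28, 1, 2, 29, 38, 3, 34, 27, 32, 21, 24, 10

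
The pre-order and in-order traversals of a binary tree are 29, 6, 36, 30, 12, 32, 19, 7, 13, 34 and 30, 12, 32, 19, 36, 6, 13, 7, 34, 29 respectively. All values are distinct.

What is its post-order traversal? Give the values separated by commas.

The first element of pre-order is the root; it splits in-order into left and right subtrees.
Root 29: left subtree has 9 nodes {30, 12, 32, 19, 36, 6, 13, 7, 34}, right has 0 { }.
  Root 6: left subtree has 5 nodes {30, 12, 32, 19, 36}, right has 3 {13, 7, 34}.
    Root 36: left subtree has 4 nodes {30, 12, 32, 19}, right has 0 { }.
      Root 30: left subtree has 0 nodes { }, right has 3 {12, 32, 19}.
        Root 12: left subtree has 0 nodes { }, right has 2 {32, 19}.
          Root 32: left subtree has 0 nodes { }, right has 1 {19}.
    Root 7: left subtree has 1 node {13}, right has 1 {34}.

19, 32, 12, 30, 36, 13, 34, 7, 6, 29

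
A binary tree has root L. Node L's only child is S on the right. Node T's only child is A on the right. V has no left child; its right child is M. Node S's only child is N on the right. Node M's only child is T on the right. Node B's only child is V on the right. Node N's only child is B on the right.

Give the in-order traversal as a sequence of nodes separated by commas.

In-order visits the left subtree, then the node, then the right subtree.
At L: no left child.
Visit L.
At L: go right to S.
  At S: no left child.
  Visit S.
  At S: go right to N.
    At N: no left child.
    Visit N.
    At N: go right to B.
      At B: no left child.
      Visit B.
      At B: go right to V.
        At V: no left child.
        Visit V.
        At V: go right to M.
          At M: no left child.
          Visit M.
          At M: go right to T.
            At T: no left child.
            Visit T.
            At T: go right to A.
              A is a leaf — visit A.

L, S, N, B, V, M, T, A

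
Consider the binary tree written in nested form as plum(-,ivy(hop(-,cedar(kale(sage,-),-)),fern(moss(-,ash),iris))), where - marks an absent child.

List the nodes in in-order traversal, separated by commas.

plum, hop, sage, kale, cedar, ivy, moss, ash, fern, iris

In-order visits the left subtree, then the node, then the right subtree.
At plum: no left child.
Visit plum.
At plum: go right to ivy.
  At ivy: go left to hop.
    At hop: no left child.
    Visit hop.
    At hop: go right to cedar.
      At cedar: go left to kale.
        At kale: go left to sage.
          sage is a leaf — visit sage.
        Visit kale.
        At kale: no right child.
      Visit cedar.
      At cedar: no right child.
  Visit ivy.
  At ivy: go right to fern.
    At fern: go left to moss.
      At moss: no left child.
      Visit moss.
      At moss: go right to ash.
        ash is a leaf — visit ash.
    Visit fern.
    At fern: go right to iris.
      iris is a leaf — visit iris.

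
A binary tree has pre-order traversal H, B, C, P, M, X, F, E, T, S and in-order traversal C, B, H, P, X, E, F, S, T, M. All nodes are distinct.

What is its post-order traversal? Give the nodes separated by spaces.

C B E S T F X M P H

The first element of pre-order is the root; it splits in-order into left and right subtrees.
Root H: left subtree has 2 nodes {C, B}, right has 7 {P, X, E, F, S, T, M}.
  Root B: left subtree has 1 node {C}, right has 0 { }.
  Root P: left subtree has 0 nodes { }, right has 6 {X, E, F, S, T, M}.
    Root M: left subtree has 5 nodes {X, E, F, S, T}, right has 0 { }.
      Root X: left subtree has 0 nodes { }, right has 4 {E, F, S, T}.
        Root F: left subtree has 1 node {E}, right has 2 {S, T}.
          Root T: left subtree has 1 node {S}, right has 0 { }.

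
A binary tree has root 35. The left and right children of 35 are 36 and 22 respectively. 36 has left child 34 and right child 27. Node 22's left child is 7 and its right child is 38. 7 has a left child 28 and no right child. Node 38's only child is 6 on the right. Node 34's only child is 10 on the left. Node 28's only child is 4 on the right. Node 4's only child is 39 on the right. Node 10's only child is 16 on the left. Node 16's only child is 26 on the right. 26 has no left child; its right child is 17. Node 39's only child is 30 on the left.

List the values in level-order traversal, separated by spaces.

Level-order visits nodes level by level from the root, left to right within each level.
Level 0: 35
Level 1: 36, 22
Level 2: 34, 27, 7, 38
Level 3: 10, 28, 6
Level 4: 16, 4
Level 5: 26, 39
Level 6: 17, 30

35 36 22 34 27 7 38 10 28 6 16 4 26 39 17 30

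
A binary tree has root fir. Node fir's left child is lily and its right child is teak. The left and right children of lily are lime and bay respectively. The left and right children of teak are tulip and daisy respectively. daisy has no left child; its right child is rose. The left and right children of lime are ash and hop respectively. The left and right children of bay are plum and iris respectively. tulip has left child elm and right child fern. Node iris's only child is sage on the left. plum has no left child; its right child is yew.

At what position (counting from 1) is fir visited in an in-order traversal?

In-order visits the left subtree, then the node, then the right subtree.
At fir: go left to lily.
  At lily: go left to lime.
    At lime: go left to ash.
      ash is a leaf — visit ash.
    Visit lime.
    At lime: go right to hop.
      hop is a leaf — visit hop.
  Visit lily.
  At lily: go right to bay.
    At bay: go left to plum.
      At plum: no left child.
      Visit plum.
      At plum: go right to yew.
        yew is a leaf — visit yew.
    Visit bay.
    At bay: go right to iris.
      At iris: go left to sage.
        sage is a leaf — visit sage.
      Visit iris.
      At iris: no right child.
Visit fir.
At fir: go right to teak.
  At teak: go left to tulip.
    At tulip: go left to elm.
      elm is a leaf — visit elm.
    Visit tulip.
    At tulip: go right to fern.
      fern is a leaf — visit fern.
  Visit teak.
  At teak: go right to daisy.
    At daisy: no left child.
    Visit daisy.
    At daisy: go right to rose.
      rose is a leaf — visit rose.
Full in-order sequence: ash, lime, hop, lily, plum, yew, bay, sage, iris, fir, elm, tulip, fern, teak, daisy, rose.

10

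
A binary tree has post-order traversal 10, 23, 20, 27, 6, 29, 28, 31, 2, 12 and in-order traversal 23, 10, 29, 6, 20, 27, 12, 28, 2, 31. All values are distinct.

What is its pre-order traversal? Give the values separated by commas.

The last element of post-order is the root; it splits in-order into left and right subtrees.
Root 12: left subtree has 6 nodes {23, 10, 29, 6, 20, 27}, right has 3 {28, 2, 31}.
  Root 29: left subtree has 2 nodes {23, 10}, right has 3 {6, 20, 27}.
    Root 23: left subtree has 0 nodes { }, right has 1 {10}.
    Root 6: left subtree has 0 nodes { }, right has 2 {20, 27}.
      Root 27: left subtree has 1 node {20}, right has 0 { }.
  Root 2: left subtree has 1 node {28}, right has 1 {31}.

12, 29, 23, 10, 6, 27, 20, 2, 28, 31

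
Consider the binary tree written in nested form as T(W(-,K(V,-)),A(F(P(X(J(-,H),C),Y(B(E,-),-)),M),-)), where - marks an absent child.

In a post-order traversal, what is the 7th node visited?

X

Post-order visits the left subtree, then the right subtree, then the node.
At T: go left to W.
  At W: no left child.
  At W: go right to K.
    At K: go left to V.
      V is a leaf — visit V.
    At K: no right child.
    Visit K.
  Visit W.
At T: go right to A.
  At A: go left to F.
    At F: go left to P.
      At P: go left to X.
        At X: go left to J.
          At J: no left child.
          At J: go right to H.
            H is a leaf — visit H.
          Visit J.
        At X: go right to C.
          C is a leaf — visit C.
        Visit X.
      At P: go right to Y.
        At Y: go left to B.
          At B: go left to E.
            E is a leaf — visit E.
          At B: no right child.
          Visit B.
        At Y: no right child.
        Visit Y.
      Visit P.
    At F: go right to M.
      M is a leaf — visit M.
    Visit F.
  At A: no right child.
  Visit A.
Visit T.
Full post-order sequence: V, K, W, H, J, C, X, E, B, Y, P, M, F, A, T.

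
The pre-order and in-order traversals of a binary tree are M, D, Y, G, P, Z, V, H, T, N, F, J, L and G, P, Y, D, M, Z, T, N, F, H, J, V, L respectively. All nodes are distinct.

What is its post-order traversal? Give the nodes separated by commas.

The first element of pre-order is the root; it splits in-order into left and right subtrees.
Root M: left subtree has 4 nodes {G, P, Y, D}, right has 8 {Z, T, N, F, H, J, V, L}.
  Root D: left subtree has 3 nodes {G, P, Y}, right has 0 { }.
    Root Y: left subtree has 2 nodes {G, P}, right has 0 { }.
      Root G: left subtree has 0 nodes { }, right has 1 {P}.
  Root Z: left subtree has 0 nodes { }, right has 7 {T, N, F, H, J, V, L}.
    Root V: left subtree has 5 nodes {T, N, F, H, J}, right has 1 {L}.
      Root H: left subtree has 3 nodes {T, N, F}, right has 1 {J}.
        Root T: left subtree has 0 nodes { }, right has 2 {N, F}.
          Root N: left subtree has 0 nodes { }, right has 1 {F}.

P, G, Y, D, F, N, T, J, H, L, V, Z, M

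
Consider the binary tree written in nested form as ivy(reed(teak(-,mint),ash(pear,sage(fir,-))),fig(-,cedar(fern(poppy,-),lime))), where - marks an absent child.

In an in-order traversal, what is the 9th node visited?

In-order visits the left subtree, then the node, then the right subtree.
At ivy: go left to reed.
  At reed: go left to teak.
    At teak: no left child.
    Visit teak.
    At teak: go right to mint.
      mint is a leaf — visit mint.
  Visit reed.
  At reed: go right to ash.
    At ash: go left to pear.
      pear is a leaf — visit pear.
    Visit ash.
    At ash: go right to sage.
      At sage: go left to fir.
        fir is a leaf — visit fir.
      Visit sage.
      At sage: no right child.
Visit ivy.
At ivy: go right to fig.
  At fig: no left child.
  Visit fig.
  At fig: go right to cedar.
    At cedar: go left to fern.
      At fern: go left to poppy.
        poppy is a leaf — visit poppy.
      Visit fern.
      At fern: no right child.
    Visit cedar.
    At cedar: go right to lime.
      lime is a leaf — visit lime.
Full in-order sequence: teak, mint, reed, pear, ash, fir, sage, ivy, fig, poppy, fern, cedar, lime.

fig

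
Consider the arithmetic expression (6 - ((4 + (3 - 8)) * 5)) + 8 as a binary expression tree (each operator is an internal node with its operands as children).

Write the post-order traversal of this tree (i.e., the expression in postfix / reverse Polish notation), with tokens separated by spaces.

6 4 3 8 - + 5 * - 8 +

Post-order on an expression tree gives postfix notation: for each operator, emit left operand, right operand, then the operator.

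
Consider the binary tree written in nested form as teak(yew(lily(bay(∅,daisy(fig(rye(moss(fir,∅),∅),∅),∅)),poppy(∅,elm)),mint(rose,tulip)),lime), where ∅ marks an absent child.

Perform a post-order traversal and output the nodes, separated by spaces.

fir moss rye fig daisy bay elm poppy lily rose tulip mint yew lime teak

Post-order visits the left subtree, then the right subtree, then the node.
At teak: go left to yew.
  At yew: go left to lily.
    At lily: go left to bay.
      At bay: no left child.
      At bay: go right to daisy.
        At daisy: go left to fig.
          At fig: go left to rye.
            At rye: go left to moss.
              At moss: go left to fir.
                fir is a leaf — visit fir.
              At moss: no right child.
              Visit moss.
            At rye: no right child.
            Visit rye.
          At fig: no right child.
          Visit fig.
        At daisy: no right child.
        Visit daisy.
      Visit bay.
    At lily: go right to poppy.
      At poppy: no left child.
      At poppy: go right to elm.
        elm is a leaf — visit elm.
      Visit poppy.
    Visit lily.
  At yew: go right to mint.
    At mint: go left to rose.
      rose is a leaf — visit rose.
    At mint: go right to tulip.
      tulip is a leaf — visit tulip.
    Visit mint.
  Visit yew.
At teak: go right to lime.
  lime is a leaf — visit lime.
Visit teak.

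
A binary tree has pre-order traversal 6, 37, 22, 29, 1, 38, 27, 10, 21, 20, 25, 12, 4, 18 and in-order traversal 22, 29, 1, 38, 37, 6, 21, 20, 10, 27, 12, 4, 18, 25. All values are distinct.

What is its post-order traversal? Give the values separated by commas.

The first element of pre-order is the root; it splits in-order into left and right subtrees.
Root 6: left subtree has 5 nodes {22, 29, 1, 38, 37}, right has 8 {21, 20, 10, 27, 12, 4, 18, 25}.
  Root 37: left subtree has 4 nodes {22, 29, 1, 38}, right has 0 { }.
    Root 22: left subtree has 0 nodes { }, right has 3 {29, 1, 38}.
      Root 29: left subtree has 0 nodes { }, right has 2 {1, 38}.
        Root 1: left subtree has 0 nodes { }, right has 1 {38}.
  Root 27: left subtree has 3 nodes {21, 20, 10}, right has 4 {12, 4, 18, 25}.
    Root 10: left subtree has 2 nodes {21, 20}, right has 0 { }.
      Root 21: left subtree has 0 nodes { }, right has 1 {20}.
    Root 25: left subtree has 3 nodes {12, 4, 18}, right has 0 { }.
      Root 12: left subtree has 0 nodes { }, right has 2 {4, 18}.
        Root 4: left subtree has 0 nodes { }, right has 1 {18}.

38, 1, 29, 22, 37, 20, 21, 10, 18, 4, 12, 25, 27, 6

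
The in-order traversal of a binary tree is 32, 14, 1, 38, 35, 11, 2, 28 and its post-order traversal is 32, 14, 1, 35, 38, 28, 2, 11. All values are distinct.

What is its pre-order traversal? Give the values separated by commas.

11, 38, 1, 14, 32, 35, 2, 28

The last element of post-order is the root; it splits in-order into left and right subtrees.
Root 11: left subtree has 5 nodes {32, 14, 1, 38, 35}, right has 2 {2, 28}.
  Root 38: left subtree has 3 nodes {32, 14, 1}, right has 1 {35}.
    Root 1: left subtree has 2 nodes {32, 14}, right has 0 { }.
      Root 14: left subtree has 1 node {32}, right has 0 { }.
  Root 2: left subtree has 0 nodes { }, right has 1 {28}.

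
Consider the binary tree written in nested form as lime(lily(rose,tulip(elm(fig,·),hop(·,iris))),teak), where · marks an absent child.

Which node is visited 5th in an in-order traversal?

In-order visits the left subtree, then the node, then the right subtree.
At lime: go left to lily.
  At lily: go left to rose.
    rose is a leaf — visit rose.
  Visit lily.
  At lily: go right to tulip.
    At tulip: go left to elm.
      At elm: go left to fig.
        fig is a leaf — visit fig.
      Visit elm.
      At elm: no right child.
    Visit tulip.
    At tulip: go right to hop.
      At hop: no left child.
      Visit hop.
      At hop: go right to iris.
        iris is a leaf — visit iris.
Visit lime.
At lime: go right to teak.
  teak is a leaf — visit teak.
Full in-order sequence: rose, lily, fig, elm, tulip, hop, iris, lime, teak.

tulip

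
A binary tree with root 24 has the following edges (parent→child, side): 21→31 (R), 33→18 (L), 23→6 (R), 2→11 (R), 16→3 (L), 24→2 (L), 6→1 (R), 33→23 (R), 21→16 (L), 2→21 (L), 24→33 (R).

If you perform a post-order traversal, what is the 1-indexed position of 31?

Post-order visits the left subtree, then the right subtree, then the node.
At 24: go left to 2.
  At 2: go left to 21.
    At 21: go left to 16.
      At 16: go left to 3.
        3 is a leaf — visit 3.
      At 16: no right child.
      Visit 16.
    At 21: go right to 31.
      31 is a leaf — visit 31.
    Visit 21.
  At 2: go right to 11.
    11 is a leaf — visit 11.
  Visit 2.
At 24: go right to 33.
  At 33: go left to 18.
    18 is a leaf — visit 18.
  At 33: go right to 23.
    At 23: no left child.
    At 23: go right to 6.
      At 6: no left child.
      At 6: go right to 1.
        1 is a leaf — visit 1.
      Visit 6.
    Visit 23.
  Visit 33.
Visit 24.
Full post-order sequence: 3, 16, 31, 21, 11, 2, 18, 1, 6, 23, 33, 24.

3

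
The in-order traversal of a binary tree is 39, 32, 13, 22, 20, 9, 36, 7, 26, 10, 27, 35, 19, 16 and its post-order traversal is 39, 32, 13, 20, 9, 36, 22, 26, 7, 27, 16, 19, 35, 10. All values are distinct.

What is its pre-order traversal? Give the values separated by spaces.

10 7 22 13 32 39 36 9 20 26 35 27 19 16

The last element of post-order is the root; it splits in-order into left and right subtrees.
Root 10: left subtree has 9 nodes {39, 32, 13, 22, 20, 9, 36, 7, 26}, right has 4 {27, 35, 19, 16}.
  Root 7: left subtree has 7 nodes {39, 32, 13, 22, 20, 9, 36}, right has 1 {26}.
    Root 22: left subtree has 3 nodes {39, 32, 13}, right has 3 {20, 9, 36}.
      Root 13: left subtree has 2 nodes {39, 32}, right has 0 { }.
        Root 32: left subtree has 1 node {39}, right has 0 { }.
      Root 36: left subtree has 2 nodes {20, 9}, right has 0 { }.
        Root 9: left subtree has 1 node {20}, right has 0 { }.
  Root 35: left subtree has 1 node {27}, right has 2 {19, 16}.
    Root 19: left subtree has 0 nodes { }, right has 1 {16}.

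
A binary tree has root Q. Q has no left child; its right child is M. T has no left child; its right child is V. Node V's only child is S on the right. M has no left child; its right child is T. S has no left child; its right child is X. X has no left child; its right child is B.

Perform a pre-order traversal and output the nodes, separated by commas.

Q, M, T, V, S, X, B

Pre-order visits the node, then its left subtree, then its right subtree.
Visit Q.
At Q: no left child.
At Q: go right to M.
  Visit M.
  At M: no left child.
  At M: go right to T.
    Visit T.
    At T: no left child.
    At T: go right to V.
      Visit V.
      At V: no left child.
      At V: go right to S.
        Visit S.
        At S: no left child.
        At S: go right to X.
          Visit X.
          At X: no left child.
          At X: go right to B.
            B is a leaf — visit B.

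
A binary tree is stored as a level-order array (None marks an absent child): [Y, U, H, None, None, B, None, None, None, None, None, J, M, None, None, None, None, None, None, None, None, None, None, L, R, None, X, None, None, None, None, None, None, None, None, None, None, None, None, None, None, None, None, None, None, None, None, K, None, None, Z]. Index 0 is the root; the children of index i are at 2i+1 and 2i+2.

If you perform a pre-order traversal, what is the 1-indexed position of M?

10

Pre-order visits the node, then its left subtree, then its right subtree.
Visit Y.
At Y: go left to U.
  U is a leaf — visit U.
At Y: go right to H.
  Visit H.
  At H: go left to B.
    Visit B.
    At B: go left to J.
      Visit J.
      At J: go left to L.
        Visit L.
        At L: go left to K.
          K is a leaf — visit K.
        At L: no right child.
      At J: go right to R.
        Visit R.
        At R: no left child.
        At R: go right to Z.
          Z is a leaf — visit Z.
    At B: go right to M.
      Visit M.
      At M: no left child.
      At M: go right to X.
        X is a leaf — visit X.
  At H: no right child.
Full pre-order sequence: Y, U, H, B, J, L, K, R, Z, M, X.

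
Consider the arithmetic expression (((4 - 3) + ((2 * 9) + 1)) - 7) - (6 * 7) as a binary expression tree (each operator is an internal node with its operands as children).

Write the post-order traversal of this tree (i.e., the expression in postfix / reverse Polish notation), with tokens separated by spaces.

4 3 - 2 9 * 1 + + 7 - 6 7 * -

Post-order on an expression tree gives postfix notation: for each operator, emit left operand, right operand, then the operator.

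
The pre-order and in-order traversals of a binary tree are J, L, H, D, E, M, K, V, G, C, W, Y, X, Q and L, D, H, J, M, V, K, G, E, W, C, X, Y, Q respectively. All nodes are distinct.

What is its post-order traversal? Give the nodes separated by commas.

D, H, L, V, G, K, M, W, X, Q, Y, C, E, J

The first element of pre-order is the root; it splits in-order into left and right subtrees.
Root J: left subtree has 3 nodes {L, D, H}, right has 10 {M, V, K, G, E, W, C, X, Y, Q}.
  Root L: left subtree has 0 nodes { }, right has 2 {D, H}.
    Root H: left subtree has 1 node {D}, right has 0 { }.
  Root E: left subtree has 4 nodes {M, V, K, G}, right has 5 {W, C, X, Y, Q}.
    Root M: left subtree has 0 nodes { }, right has 3 {V, K, G}.
      Root K: left subtree has 1 node {V}, right has 1 {G}.
    Root C: left subtree has 1 node {W}, right has 3 {X, Y, Q}.
      Root Y: left subtree has 1 node {X}, right has 1 {Q}.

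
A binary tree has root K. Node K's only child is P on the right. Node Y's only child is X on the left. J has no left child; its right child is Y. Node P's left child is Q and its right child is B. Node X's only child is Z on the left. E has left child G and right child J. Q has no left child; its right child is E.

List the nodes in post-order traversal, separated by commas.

Post-order visits the left subtree, then the right subtree, then the node.
At K: no left child.
At K: go right to P.
  At P: go left to Q.
    At Q: no left child.
    At Q: go right to E.
      At E: go left to G.
        G is a leaf — visit G.
      At E: go right to J.
        At J: no left child.
        At J: go right to Y.
          At Y: go left to X.
            At X: go left to Z.
              Z is a leaf — visit Z.
            At X: no right child.
            Visit X.
          At Y: no right child.
          Visit Y.
        Visit J.
      Visit E.
    Visit Q.
  At P: go right to B.
    B is a leaf — visit B.
  Visit P.
Visit K.

G, Z, X, Y, J, E, Q, B, P, K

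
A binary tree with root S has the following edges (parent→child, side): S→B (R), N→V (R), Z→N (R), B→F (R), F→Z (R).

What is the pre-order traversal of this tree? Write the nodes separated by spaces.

Pre-order visits the node, then its left subtree, then its right subtree.
Visit S.
At S: no left child.
At S: go right to B.
  Visit B.
  At B: no left child.
  At B: go right to F.
    Visit F.
    At F: no left child.
    At F: go right to Z.
      Visit Z.
      At Z: no left child.
      At Z: go right to N.
        Visit N.
        At N: no left child.
        At N: go right to V.
          V is a leaf — visit V.

S B F Z N V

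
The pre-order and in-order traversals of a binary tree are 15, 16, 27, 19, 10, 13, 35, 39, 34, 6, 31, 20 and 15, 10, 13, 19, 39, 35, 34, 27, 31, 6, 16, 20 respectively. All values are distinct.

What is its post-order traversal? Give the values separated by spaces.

The first element of pre-order is the root; it splits in-order into left and right subtrees.
Root 15: left subtree has 0 nodes { }, right has 11 {10, 13, 19, 39, 35, 34, 27, 31, 6, 16, 20}.
  Root 16: left subtree has 9 nodes {10, 13, 19, 39, 35, 34, 27, 31, 6}, right has 1 {20}.
    Root 27: left subtree has 6 nodes {10, 13, 19, 39, 35, 34}, right has 2 {31, 6}.
      Root 19: left subtree has 2 nodes {10, 13}, right has 3 {39, 35, 34}.
        Root 10: left subtree has 0 nodes { }, right has 1 {13}.
        Root 35: left subtree has 1 node {39}, right has 1 {34}.
      Root 6: left subtree has 1 node {31}, right has 0 { }.

13 10 39 34 35 19 31 6 27 20 16 15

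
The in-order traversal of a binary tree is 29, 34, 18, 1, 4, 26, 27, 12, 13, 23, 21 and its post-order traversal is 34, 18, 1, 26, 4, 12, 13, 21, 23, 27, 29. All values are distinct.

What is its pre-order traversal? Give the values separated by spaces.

29 27 4 1 18 34 26 23 13 12 21

The last element of post-order is the root; it splits in-order into left and right subtrees.
Root 29: left subtree has 0 nodes { }, right has 10 {34, 18, 1, 4, 26, 27, 12, 13, 23, 21}.
  Root 27: left subtree has 5 nodes {34, 18, 1, 4, 26}, right has 4 {12, 13, 23, 21}.
    Root 4: left subtree has 3 nodes {34, 18, 1}, right has 1 {26}.
      Root 1: left subtree has 2 nodes {34, 18}, right has 0 { }.
        Root 18: left subtree has 1 node {34}, right has 0 { }.
    Root 23: left subtree has 2 nodes {12, 13}, right has 1 {21}.
      Root 13: left subtree has 1 node {12}, right has 0 { }.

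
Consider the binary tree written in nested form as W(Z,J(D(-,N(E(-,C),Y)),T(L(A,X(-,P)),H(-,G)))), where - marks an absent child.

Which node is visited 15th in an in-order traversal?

In-order visits the left subtree, then the node, then the right subtree.
At W: go left to Z.
  Z is a leaf — visit Z.
Visit W.
At W: go right to J.
  At J: go left to D.
    At D: no left child.
    Visit D.
    At D: go right to N.
      At N: go left to E.
        At E: no left child.
        Visit E.
        At E: go right to C.
          C is a leaf — visit C.
      Visit N.
      At N: go right to Y.
        Y is a leaf — visit Y.
  Visit J.
  At J: go right to T.
    At T: go left to L.
      At L: go left to A.
        A is a leaf — visit A.
      Visit L.
      At L: go right to X.
        At X: no left child.
        Visit X.
        At X: go right to P.
          P is a leaf — visit P.
    Visit T.
    At T: go right to H.
      At H: no left child.
      Visit H.
      At H: go right to G.
        G is a leaf — visit G.
Full in-order sequence: Z, W, D, E, C, N, Y, J, A, L, X, P, T, H, G.

G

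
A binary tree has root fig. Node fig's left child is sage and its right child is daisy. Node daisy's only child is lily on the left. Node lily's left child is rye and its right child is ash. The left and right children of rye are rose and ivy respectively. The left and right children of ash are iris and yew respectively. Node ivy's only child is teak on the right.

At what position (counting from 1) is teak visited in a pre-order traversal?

8

Pre-order visits the node, then its left subtree, then its right subtree.
Visit fig.
At fig: go left to sage.
  sage is a leaf — visit sage.
At fig: go right to daisy.
  Visit daisy.
  At daisy: go left to lily.
    Visit lily.
    At lily: go left to rye.
      Visit rye.
      At rye: go left to rose.
        rose is a leaf — visit rose.
      At rye: go right to ivy.
        Visit ivy.
        At ivy: no left child.
        At ivy: go right to teak.
          teak is a leaf — visit teak.
    At lily: go right to ash.
      Visit ash.
      At ash: go left to iris.
        iris is a leaf — visit iris.
      At ash: go right to yew.
        yew is a leaf — visit yew.
  At daisy: no right child.
Full pre-order sequence: fig, sage, daisy, lily, rye, rose, ivy, teak, ash, iris, yew.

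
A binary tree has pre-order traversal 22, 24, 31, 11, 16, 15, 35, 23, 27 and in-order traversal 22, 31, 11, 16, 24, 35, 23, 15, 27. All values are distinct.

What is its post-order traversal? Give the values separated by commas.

The first element of pre-order is the root; it splits in-order into left and right subtrees.
Root 22: left subtree has 0 nodes { }, right has 8 {31, 11, 16, 24, 35, 23, 15, 27}.
  Root 24: left subtree has 3 nodes {31, 11, 16}, right has 4 {35, 23, 15, 27}.
    Root 31: left subtree has 0 nodes { }, right has 2 {11, 16}.
      Root 11: left subtree has 0 nodes { }, right has 1 {16}.
    Root 15: left subtree has 2 nodes {35, 23}, right has 1 {27}.
      Root 35: left subtree has 0 nodes { }, right has 1 {23}.

16, 11, 31, 23, 35, 27, 15, 24, 22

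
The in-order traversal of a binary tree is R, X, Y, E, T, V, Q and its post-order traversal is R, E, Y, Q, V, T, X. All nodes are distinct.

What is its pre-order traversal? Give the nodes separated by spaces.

The last element of post-order is the root; it splits in-order into left and right subtrees.
Root X: left subtree has 1 node {R}, right has 5 {Y, E, T, V, Q}.
  Root T: left subtree has 2 nodes {Y, E}, right has 2 {V, Q}.
    Root Y: left subtree has 0 nodes { }, right has 1 {E}.
    Root V: left subtree has 0 nodes { }, right has 1 {Q}.

X R T Y E V Q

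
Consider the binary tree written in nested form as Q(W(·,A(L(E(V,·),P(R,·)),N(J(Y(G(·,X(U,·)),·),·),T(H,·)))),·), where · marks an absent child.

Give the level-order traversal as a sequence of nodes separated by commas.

Q, W, A, L, N, E, P, J, T, V, R, Y, H, G, X, U

Level-order visits nodes level by level from the root, left to right within each level.
Level 0: Q
Level 1: W
Level 2: A
Level 3: L, N
Level 4: E, P, J, T
Level 5: V, R, Y, H
Level 6: G
Level 7: X
Level 8: U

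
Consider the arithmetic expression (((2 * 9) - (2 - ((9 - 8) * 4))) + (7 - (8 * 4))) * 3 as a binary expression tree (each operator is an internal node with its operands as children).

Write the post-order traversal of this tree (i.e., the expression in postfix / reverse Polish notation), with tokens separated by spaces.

2 9 * 2 9 8 - 4 * - - 7 8 4 * - + 3 *

Post-order on an expression tree gives postfix notation: for each operator, emit left operand, right operand, then the operator.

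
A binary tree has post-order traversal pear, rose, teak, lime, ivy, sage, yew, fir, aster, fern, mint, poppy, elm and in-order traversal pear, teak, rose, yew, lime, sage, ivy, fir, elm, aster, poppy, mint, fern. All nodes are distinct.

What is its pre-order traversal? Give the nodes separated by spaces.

elm fir yew teak pear rose sage lime ivy poppy aster mint fern

The last element of post-order is the root; it splits in-order into left and right subtrees.
Root elm: left subtree has 8 nodes {pear, teak, rose, yew, lime, sage, ivy, fir}, right has 4 {aster, poppy, mint, fern}.
  Root fir: left subtree has 7 nodes {pear, teak, rose, yew, lime, sage, ivy}, right has 0 { }.
    Root yew: left subtree has 3 nodes {pear, teak, rose}, right has 3 {lime, sage, ivy}.
      Root teak: left subtree has 1 node {pear}, right has 1 {rose}.
      Root sage: left subtree has 1 node {lime}, right has 1 {ivy}.
  Root poppy: left subtree has 1 node {aster}, right has 2 {mint, fern}.
    Root mint: left subtree has 0 nodes { }, right has 1 {fern}.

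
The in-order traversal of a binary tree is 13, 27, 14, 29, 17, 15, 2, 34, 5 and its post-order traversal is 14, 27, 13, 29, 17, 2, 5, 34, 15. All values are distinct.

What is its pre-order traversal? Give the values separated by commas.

The last element of post-order is the root; it splits in-order into left and right subtrees.
Root 15: left subtree has 5 nodes {13, 27, 14, 29, 17}, right has 3 {2, 34, 5}.
  Root 17: left subtree has 4 nodes {13, 27, 14, 29}, right has 0 { }.
    Root 29: left subtree has 3 nodes {13, 27, 14}, right has 0 { }.
      Root 13: left subtree has 0 nodes { }, right has 2 {27, 14}.
        Root 27: left subtree has 0 nodes { }, right has 1 {14}.
  Root 34: left subtree has 1 node {2}, right has 1 {5}.

15, 17, 29, 13, 27, 14, 34, 2, 5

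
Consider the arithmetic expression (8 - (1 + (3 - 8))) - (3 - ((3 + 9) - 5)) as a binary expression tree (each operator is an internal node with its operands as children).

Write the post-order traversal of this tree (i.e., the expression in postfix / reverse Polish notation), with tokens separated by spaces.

8 1 3 8 - + - 3 3 9 + 5 - - -

Post-order on an expression tree gives postfix notation: for each operator, emit left operand, right operand, then the operator.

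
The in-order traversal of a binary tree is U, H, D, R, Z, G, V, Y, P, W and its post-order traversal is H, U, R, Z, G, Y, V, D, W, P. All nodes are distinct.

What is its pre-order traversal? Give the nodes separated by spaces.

The last element of post-order is the root; it splits in-order into left and right subtrees.
Root P: left subtree has 8 nodes {U, H, D, R, Z, G, V, Y}, right has 1 {W}.
  Root D: left subtree has 2 nodes {U, H}, right has 5 {R, Z, G, V, Y}.
    Root U: left subtree has 0 nodes { }, right has 1 {H}.
    Root V: left subtree has 3 nodes {R, Z, G}, right has 1 {Y}.
      Root G: left subtree has 2 nodes {R, Z}, right has 0 { }.
        Root Z: left subtree has 1 node {R}, right has 0 { }.

P D U H V G Z R Y W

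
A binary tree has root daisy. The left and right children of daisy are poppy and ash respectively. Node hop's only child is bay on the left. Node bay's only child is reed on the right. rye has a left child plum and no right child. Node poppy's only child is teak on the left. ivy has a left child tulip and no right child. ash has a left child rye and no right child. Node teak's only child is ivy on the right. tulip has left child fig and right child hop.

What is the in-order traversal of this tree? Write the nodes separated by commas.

In-order visits the left subtree, then the node, then the right subtree.
At daisy: go left to poppy.
  At poppy: go left to teak.
    At teak: no left child.
    Visit teak.
    At teak: go right to ivy.
      At ivy: go left to tulip.
        At tulip: go left to fig.
          fig is a leaf — visit fig.
        Visit tulip.
        At tulip: go right to hop.
          At hop: go left to bay.
            At bay: no left child.
            Visit bay.
            At bay: go right to reed.
              reed is a leaf — visit reed.
          Visit hop.
          At hop: no right child.
      Visit ivy.
      At ivy: no right child.
  Visit poppy.
  At poppy: no right child.
Visit daisy.
At daisy: go right to ash.
  At ash: go left to rye.
    At rye: go left to plum.
      plum is a leaf — visit plum.
    Visit rye.
    At rye: no right child.
  Visit ash.
  At ash: no right child.

teak, fig, tulip, bay, reed, hop, ivy, poppy, daisy, plum, rye, ash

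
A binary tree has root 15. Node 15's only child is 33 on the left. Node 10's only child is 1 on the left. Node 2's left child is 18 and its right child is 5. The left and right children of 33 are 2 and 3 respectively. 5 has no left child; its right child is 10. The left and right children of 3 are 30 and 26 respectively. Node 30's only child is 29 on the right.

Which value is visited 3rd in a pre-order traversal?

Pre-order visits the node, then its left subtree, then its right subtree.
Visit 15.
At 15: go left to 33.
  Visit 33.
  At 33: go left to 2.
    Visit 2.
    At 2: go left to 18.
      18 is a leaf — visit 18.
    At 2: go right to 5.
      Visit 5.
      At 5: no left child.
      At 5: go right to 10.
        Visit 10.
        At 10: go left to 1.
          1 is a leaf — visit 1.
        At 10: no right child.
  At 33: go right to 3.
    Visit 3.
    At 3: go left to 30.
      Visit 30.
      At 30: no left child.
      At 30: go right to 29.
        29 is a leaf — visit 29.
    At 3: go right to 26.
      26 is a leaf — visit 26.
At 15: no right child.
Full pre-order sequence: 15, 33, 2, 18, 5, 10, 1, 3, 30, 29, 26.

2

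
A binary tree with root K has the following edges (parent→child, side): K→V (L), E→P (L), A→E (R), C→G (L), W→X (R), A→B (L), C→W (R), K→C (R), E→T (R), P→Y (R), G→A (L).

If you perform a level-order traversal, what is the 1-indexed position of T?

Level-order visits nodes level by level from the root, left to right within each level.
Level 0: K
Level 1: V, C
Level 2: G, W
Level 3: A, X
Level 4: B, E
Level 5: P, T
Level 6: Y
Full level-order sequence: K, V, C, G, W, A, X, B, E, P, T, Y.

11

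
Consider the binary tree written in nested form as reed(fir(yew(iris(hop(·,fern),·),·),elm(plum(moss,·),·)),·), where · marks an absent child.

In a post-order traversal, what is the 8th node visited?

fir

Post-order visits the left subtree, then the right subtree, then the node.
At reed: go left to fir.
  At fir: go left to yew.
    At yew: go left to iris.
      At iris: go left to hop.
        At hop: no left child.
        At hop: go right to fern.
          fern is a leaf — visit fern.
        Visit hop.
      At iris: no right child.
      Visit iris.
    At yew: no right child.
    Visit yew.
  At fir: go right to elm.
    At elm: go left to plum.
      At plum: go left to moss.
        moss is a leaf — visit moss.
      At plum: no right child.
      Visit plum.
    At elm: no right child.
    Visit elm.
  Visit fir.
At reed: no right child.
Visit reed.
Full post-order sequence: fern, hop, iris, yew, moss, plum, elm, fir, reed.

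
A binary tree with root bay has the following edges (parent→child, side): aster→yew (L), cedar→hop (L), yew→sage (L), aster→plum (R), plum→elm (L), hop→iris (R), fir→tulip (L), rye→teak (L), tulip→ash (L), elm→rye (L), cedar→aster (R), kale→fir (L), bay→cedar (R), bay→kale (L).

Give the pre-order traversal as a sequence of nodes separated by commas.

Pre-order visits the node, then its left subtree, then its right subtree.
Visit bay.
At bay: go left to kale.
  Visit kale.
  At kale: go left to fir.
    Visit fir.
    At fir: go left to tulip.
      Visit tulip.
      At tulip: go left to ash.
        ash is a leaf — visit ash.
      At tulip: no right child.
    At fir: no right child.
  At kale: no right child.
At bay: go right to cedar.
  Visit cedar.
  At cedar: go left to hop.
    Visit hop.
    At hop: no left child.
    At hop: go right to iris.
      iris is a leaf — visit iris.
  At cedar: go right to aster.
    Visit aster.
    At aster: go left to yew.
      Visit yew.
      At yew: go left to sage.
        sage is a leaf — visit sage.
      At yew: no right child.
    At aster: go right to plum.
      Visit plum.
      At plum: go left to elm.
        Visit elm.
        At elm: go left to rye.
          Visit rye.
          At rye: go left to teak.
            teak is a leaf — visit teak.
          At rye: no right child.
        At elm: no right child.
      At plum: no right child.

bay, kale, fir, tulip, ash, cedar, hop, iris, aster, yew, sage, plum, elm, rye, teak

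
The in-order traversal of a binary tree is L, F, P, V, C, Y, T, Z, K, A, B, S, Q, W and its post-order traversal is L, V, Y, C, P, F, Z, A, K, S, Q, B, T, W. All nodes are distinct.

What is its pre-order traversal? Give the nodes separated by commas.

W, T, F, L, P, C, V, Y, B, K, Z, A, Q, S

The last element of post-order is the root; it splits in-order into left and right subtrees.
Root W: left subtree has 13 nodes {L, F, P, V, C, Y, T, Z, K, A, B, S, Q}, right has 0 { }.
  Root T: left subtree has 6 nodes {L, F, P, V, C, Y}, right has 6 {Z, K, A, B, S, Q}.
    Root F: left subtree has 1 node {L}, right has 4 {P, V, C, Y}.
      Root P: left subtree has 0 nodes { }, right has 3 {V, C, Y}.
        Root C: left subtree has 1 node {V}, right has 1 {Y}.
    Root B: left subtree has 3 nodes {Z, K, A}, right has 2 {S, Q}.
      Root K: left subtree has 1 node {Z}, right has 1 {A}.
      Root Q: left subtree has 1 node {S}, right has 0 { }.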